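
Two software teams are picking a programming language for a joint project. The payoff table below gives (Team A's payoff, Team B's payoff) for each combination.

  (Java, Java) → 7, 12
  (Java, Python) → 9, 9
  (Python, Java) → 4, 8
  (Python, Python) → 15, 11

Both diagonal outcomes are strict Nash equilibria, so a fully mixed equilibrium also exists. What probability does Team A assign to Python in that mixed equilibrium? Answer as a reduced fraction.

1/2

Team A's mix p on Java must make Team B indifferent between Java and Python.
Team B's payoff from Java: 12p + 8(1−p). From Python: 9p + 11(1−p).
Set equal: 3p = 3(1−p) → p = 3/6 = 1/2.
Probability on Python is 1 − 1/2 = 1/2.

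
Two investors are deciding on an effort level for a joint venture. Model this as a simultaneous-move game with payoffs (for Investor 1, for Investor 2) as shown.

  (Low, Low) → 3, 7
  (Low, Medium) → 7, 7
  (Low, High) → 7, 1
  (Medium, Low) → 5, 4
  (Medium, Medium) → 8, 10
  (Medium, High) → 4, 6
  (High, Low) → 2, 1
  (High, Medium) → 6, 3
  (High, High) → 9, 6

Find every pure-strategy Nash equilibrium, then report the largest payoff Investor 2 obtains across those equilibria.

10

Both Medium is a pure NE (Investor 1: 8 ≥ 7; Investor 2: 10 ≥ 6). Investor 2 gets 10.
Both High is a pure NE (Investor 1: 9 ≥ 7; Investor 2: 6 ≥ 3). Investor 2 gets 6.
Every other cell has a profitable deviation for at least one player. Highest of {10, 6} is 10.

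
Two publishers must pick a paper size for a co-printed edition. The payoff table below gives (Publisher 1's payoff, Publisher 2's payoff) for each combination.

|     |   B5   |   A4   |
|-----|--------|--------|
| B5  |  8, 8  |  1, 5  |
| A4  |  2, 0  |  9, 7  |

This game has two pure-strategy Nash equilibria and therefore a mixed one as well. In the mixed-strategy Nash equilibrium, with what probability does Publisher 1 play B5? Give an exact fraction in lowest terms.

7/10

Publisher 1's mix p on B5 must make Publisher 2 indifferent between B5 and A4.
Publisher 2's payoff from B5: 8p + 0(1−p). From A4: 5p + 7(1−p).
Set equal: 3p = 7(1−p) → p = 7/10.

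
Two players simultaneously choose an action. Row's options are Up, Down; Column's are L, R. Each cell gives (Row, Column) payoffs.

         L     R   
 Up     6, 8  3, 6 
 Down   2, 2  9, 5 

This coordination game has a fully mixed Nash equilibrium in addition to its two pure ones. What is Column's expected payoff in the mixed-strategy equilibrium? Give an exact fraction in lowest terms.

28/5

Row mixes with probability p on Up, chosen so Column is indifferent: 8p + 2(1−p) = 6p + 5(1−p) gives p = 3/5.
Column's expected payoff is 8·3/5 + 2·2/5 = 28/5.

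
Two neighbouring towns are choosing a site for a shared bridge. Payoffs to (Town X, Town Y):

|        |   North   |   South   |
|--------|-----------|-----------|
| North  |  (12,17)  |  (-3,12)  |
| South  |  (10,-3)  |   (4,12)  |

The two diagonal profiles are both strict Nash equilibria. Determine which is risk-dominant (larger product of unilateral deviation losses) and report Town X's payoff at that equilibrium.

At both North: Town X loses 12 − 10 = 2 by deviating; Town Y loses 17 − 12 = 5. Product = 2·5 = 10.
At both South: Town X loses 4 − (-3) = 7 by deviating; Town Y loses 12 − (-3) = 15. Product = 7·15 = 105.
105 > 10, so both South is risk-dominant. Town X's payoff there is 4.

4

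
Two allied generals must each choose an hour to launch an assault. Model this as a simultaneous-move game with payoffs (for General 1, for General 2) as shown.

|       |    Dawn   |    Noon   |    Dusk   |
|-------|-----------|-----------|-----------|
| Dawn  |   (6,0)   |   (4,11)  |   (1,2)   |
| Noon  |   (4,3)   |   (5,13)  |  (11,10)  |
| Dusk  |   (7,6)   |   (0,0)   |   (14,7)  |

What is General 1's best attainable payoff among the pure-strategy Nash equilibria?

14

Both Noon is a pure NE (General 1: 5 ≥ 4; General 2: 13 ≥ 10). General 1 gets 5.
Both Dusk is a pure NE (General 1: 14 ≥ 11; General 2: 7 ≥ 6). General 1 gets 14.
Every other cell has a profitable deviation for at least one player. Highest of {5, 14} is 14.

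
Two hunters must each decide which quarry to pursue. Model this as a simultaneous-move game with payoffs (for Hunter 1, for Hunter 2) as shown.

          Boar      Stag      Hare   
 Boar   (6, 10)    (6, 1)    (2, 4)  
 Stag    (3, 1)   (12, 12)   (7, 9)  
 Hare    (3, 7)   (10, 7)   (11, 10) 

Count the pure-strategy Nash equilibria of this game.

3

Both Boar: Hunter 1 gets 6 (best alternative 3); Hunter 2 gets 10 (best alternative 4). Neither deviates — NE.
Both Stag: Hunter 1 gets 12 (best alternative 10); Hunter 2 gets 12 (best alternative 9). Neither deviates — NE.
Both Hare: Hunter 1 gets 11 (best alternative 7); Hunter 2 gets 10 (best alternative 7). Neither deviates — NE.
(Hare, Stag) is not a NE: Hunter 1 would switch to Stag (12 > 10).
No other cell survives both best-response checks, so there are 3 pure NE.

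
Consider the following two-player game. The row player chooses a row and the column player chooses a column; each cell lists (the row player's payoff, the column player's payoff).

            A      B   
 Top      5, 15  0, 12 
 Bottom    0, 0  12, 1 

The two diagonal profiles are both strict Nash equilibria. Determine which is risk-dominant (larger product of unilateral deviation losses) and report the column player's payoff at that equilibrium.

At (Top, A): the row player loses 5 − 0 = 5 by deviating; the column player loses 15 − 12 = 3. Product = 5·3 = 15.
At (Bottom, B): the row player loses 12 − 0 = 12 by deviating; the column player loses 1 − 0 = 1. Product = 12·1 = 12.
15 > 12, so (Top, A) is risk-dominant. The column player's payoff there is 15.

15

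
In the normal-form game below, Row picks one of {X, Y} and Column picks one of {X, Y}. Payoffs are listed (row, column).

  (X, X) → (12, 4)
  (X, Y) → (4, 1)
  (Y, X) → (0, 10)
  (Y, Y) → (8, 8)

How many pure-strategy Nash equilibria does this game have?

1

Both X: Row gets 12 (best alternative 0); Column gets 4 (best alternative 1). Neither deviates — NE.
Both Y is not a NE: Column would switch to X (10 > 8).
No other cell survives both best-response checks, so there is 1 pure NE.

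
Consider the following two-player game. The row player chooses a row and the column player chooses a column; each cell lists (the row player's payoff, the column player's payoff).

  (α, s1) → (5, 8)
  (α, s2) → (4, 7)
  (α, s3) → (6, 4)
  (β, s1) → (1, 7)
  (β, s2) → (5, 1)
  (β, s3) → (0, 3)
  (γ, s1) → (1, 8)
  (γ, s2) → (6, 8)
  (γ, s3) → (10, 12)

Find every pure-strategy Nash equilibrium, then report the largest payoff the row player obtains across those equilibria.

(α, s1) is a pure NE (the row player: 5 ≥ 1; the column player: 8 ≥ 7). The row player gets 5.
(γ, s3) is a pure NE (the row player: 10 ≥ 6; the column player: 12 ≥ 8). The row player gets 10.
Every other cell has a profitable deviation for at least one player. Highest of {5, 10} is 10.

10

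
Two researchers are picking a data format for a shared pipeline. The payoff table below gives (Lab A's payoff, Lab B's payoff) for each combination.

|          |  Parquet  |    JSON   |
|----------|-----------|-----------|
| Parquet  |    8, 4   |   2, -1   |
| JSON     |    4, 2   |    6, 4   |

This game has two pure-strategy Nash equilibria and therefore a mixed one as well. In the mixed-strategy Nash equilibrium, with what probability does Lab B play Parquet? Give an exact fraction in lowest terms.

Lab B's mix q on Parquet must make Lab A indifferent between Parquet and JSON.
Lab A's payoff from Parquet: 8q + 2(1−q). From JSON: 4q + 6(1−q).
Set equal: 4q = 4(1−q) → q = 4/8 = 1/2.

1/2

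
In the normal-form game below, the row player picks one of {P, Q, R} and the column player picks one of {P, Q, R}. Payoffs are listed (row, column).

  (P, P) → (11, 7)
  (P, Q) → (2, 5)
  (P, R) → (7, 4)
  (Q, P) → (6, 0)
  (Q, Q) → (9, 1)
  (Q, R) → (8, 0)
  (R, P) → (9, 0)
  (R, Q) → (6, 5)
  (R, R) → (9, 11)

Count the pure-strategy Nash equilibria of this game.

Both P: the row player gets 11 (best alternative 9); the column player gets 7 (best alternative 5). Neither deviates — NE.
Both Q: the row player gets 9 (best alternative 6); the column player gets 1 (best alternative 0). Neither deviates — NE.
Both R: the row player gets 9 (best alternative 8); the column player gets 11 (best alternative 5). Neither deviates — NE.
(R, Q) is not a NE: the row player would switch to Q (9 > 6).
No other cell survives both best-response checks, so there are 3 pure NE.

3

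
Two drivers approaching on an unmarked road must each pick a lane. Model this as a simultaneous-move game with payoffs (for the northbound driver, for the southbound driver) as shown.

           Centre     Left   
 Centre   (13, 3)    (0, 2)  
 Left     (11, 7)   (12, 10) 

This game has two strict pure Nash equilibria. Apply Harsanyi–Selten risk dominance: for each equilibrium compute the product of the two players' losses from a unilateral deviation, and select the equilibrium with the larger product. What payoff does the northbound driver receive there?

12

At both Centre: the northbound driver loses 13 − 11 = 2 by deviating; the southbound driver loses 3 − 2 = 1. Product = 2·1 = 2.
At both Left: the northbound driver loses 12 − 0 = 12 by deviating; the southbound driver loses 10 − 7 = 3. Product = 12·3 = 36.
36 > 2, so both Left is risk-dominant. The northbound driver's payoff there is 12.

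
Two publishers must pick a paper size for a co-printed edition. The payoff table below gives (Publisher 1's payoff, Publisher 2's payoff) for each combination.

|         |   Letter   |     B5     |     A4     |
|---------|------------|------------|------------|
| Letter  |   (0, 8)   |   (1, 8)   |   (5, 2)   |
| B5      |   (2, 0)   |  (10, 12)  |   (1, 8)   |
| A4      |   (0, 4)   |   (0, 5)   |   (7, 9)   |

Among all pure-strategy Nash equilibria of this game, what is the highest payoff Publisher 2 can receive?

12

Both B5 is a pure NE (Publisher 1: 10 ≥ 1; Publisher 2: 12 ≥ 8). Publisher 2 gets 12.
Both A4 is a pure NE (Publisher 1: 7 ≥ 5; Publisher 2: 9 ≥ 5). Publisher 2 gets 9.
Every other cell has a profitable deviation for at least one player. Highest of {12, 9} is 12.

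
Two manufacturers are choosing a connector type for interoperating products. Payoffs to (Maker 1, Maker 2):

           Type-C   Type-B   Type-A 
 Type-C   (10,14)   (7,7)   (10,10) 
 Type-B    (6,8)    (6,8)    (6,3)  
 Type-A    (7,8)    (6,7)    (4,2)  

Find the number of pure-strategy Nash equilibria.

Both Type-C: Maker 1 gets 10 (best alternative 7); Maker 2 gets 14 (best alternative 10). Neither deviates — NE.
Both Type-B is not a NE: Maker 1 would switch to Type-C (7 > 6).
No other cell survives both best-response checks, so there is 1 pure NE.

1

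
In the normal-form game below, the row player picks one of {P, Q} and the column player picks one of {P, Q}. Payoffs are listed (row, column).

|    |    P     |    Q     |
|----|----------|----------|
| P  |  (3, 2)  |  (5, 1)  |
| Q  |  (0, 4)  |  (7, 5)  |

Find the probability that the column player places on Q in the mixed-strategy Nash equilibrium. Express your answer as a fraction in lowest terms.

3/5

The column player's mix q on P must make the row player indifferent between P and Q.
The row player's payoff from P: 3q + 5(1−q). From Q: 0q + 7(1−q).
Set equal: 3q = 2(1−q) → q = 2/5.
Probability on Q is 1 − 2/5 = 3/5.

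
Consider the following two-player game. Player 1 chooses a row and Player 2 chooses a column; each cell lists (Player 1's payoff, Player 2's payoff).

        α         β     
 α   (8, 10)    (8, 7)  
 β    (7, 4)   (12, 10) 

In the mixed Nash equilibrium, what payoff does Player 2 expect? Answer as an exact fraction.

Player 1 mixes with probability p on α, chosen so Player 2 is indifferent: 10p + 4(1−p) = 7p + 10(1−p) gives p = 2/3.
Player 2's expected payoff is 10·2/3 + 4·1/3 = 8.

8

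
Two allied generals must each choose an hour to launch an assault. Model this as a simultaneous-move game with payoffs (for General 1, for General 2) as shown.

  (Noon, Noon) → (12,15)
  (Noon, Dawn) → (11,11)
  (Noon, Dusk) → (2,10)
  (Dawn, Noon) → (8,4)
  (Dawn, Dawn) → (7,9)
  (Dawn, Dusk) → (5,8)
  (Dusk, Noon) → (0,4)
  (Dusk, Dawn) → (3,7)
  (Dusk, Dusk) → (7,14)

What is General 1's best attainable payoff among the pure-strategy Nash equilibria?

12

Both Noon is a pure NE (General 1: 12 ≥ 8; General 2: 15 ≥ 11). General 1 gets 12.
Both Dusk is a pure NE (General 1: 7 ≥ 5; General 2: 14 ≥ 7). General 1 gets 7.
Every other cell has a profitable deviation for at least one player. Highest of {12, 7} is 12.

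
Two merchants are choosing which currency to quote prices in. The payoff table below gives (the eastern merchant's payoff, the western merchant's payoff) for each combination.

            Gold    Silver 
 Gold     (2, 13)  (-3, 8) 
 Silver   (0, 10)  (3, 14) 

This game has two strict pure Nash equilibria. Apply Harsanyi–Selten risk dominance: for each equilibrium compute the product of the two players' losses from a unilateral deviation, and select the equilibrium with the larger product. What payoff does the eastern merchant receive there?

3

At both Gold: the eastern merchant loses 2 − 0 = 2 by deviating; the western merchant loses 13 − 8 = 5. Product = 2·5 = 10.
At both Silver: the eastern merchant loses 3 − (-3) = 6 by deviating; the western merchant loses 14 − 10 = 4. Product = 6·4 = 24.
24 > 10, so both Silver is risk-dominant. The eastern merchant's payoff there is 3.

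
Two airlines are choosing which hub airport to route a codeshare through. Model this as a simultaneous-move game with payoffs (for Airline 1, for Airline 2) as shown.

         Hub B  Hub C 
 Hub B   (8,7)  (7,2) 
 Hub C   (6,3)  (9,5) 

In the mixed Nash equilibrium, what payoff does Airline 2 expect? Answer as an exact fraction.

29/7

Airline 1 mixes with probability p on Hub B, chosen so Airline 2 is indifferent: 7p + 3(1−p) = 2p + 5(1−p) gives p = 2/7.
Airline 2's expected payoff is 7·2/7 + 3·5/7 = 29/7.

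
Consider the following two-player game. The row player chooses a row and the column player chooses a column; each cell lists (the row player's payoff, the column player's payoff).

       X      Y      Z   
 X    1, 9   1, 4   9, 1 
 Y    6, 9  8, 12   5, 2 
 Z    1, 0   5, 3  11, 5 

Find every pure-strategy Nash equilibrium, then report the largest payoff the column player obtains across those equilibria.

Both Y is a pure NE (the row player: 8 ≥ 5; the column player: 12 ≥ 9). The column player gets 12.
Both Z is a pure NE (the row player: 11 ≥ 9; the column player: 5 ≥ 3). The column player gets 5.
Every other cell has a profitable deviation for at least one player. Highest of {12, 5} is 12.

12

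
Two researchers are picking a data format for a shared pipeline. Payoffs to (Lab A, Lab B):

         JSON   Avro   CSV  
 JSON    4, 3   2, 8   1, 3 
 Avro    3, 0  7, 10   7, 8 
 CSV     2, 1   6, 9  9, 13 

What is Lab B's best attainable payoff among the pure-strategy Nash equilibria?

13

Both Avro is a pure NE (Lab A: 7 ≥ 6; Lab B: 10 ≥ 8). Lab B gets 10.
Both CSV is a pure NE (Lab A: 9 ≥ 7; Lab B: 13 ≥ 9). Lab B gets 13.
Every other cell has a profitable deviation for at least one player. Highest of {10, 13} is 13.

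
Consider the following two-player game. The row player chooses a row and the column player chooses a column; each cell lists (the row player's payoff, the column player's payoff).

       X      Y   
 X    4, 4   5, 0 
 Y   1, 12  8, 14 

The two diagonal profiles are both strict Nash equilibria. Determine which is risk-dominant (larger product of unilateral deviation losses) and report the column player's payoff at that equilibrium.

At both X: the row player loses 4 − 1 = 3 by deviating; the column player loses 4 − 0 = 4. Product = 3·4 = 12.
At both Y: the row player loses 8 − 5 = 3 by deviating; the column player loses 14 − 12 = 2. Product = 3·2 = 6.
12 > 6, so both X is risk-dominant. The column player's payoff there is 4.

4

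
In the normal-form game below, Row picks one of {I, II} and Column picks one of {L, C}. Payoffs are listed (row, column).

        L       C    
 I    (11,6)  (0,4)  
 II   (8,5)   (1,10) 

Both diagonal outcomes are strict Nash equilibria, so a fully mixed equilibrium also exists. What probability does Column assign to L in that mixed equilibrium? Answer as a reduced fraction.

Column's mix q on L must make Row indifferent between I and II.
Row's payoff from I: 11q + 0(1−q). From II: 8q + 1(1−q).
Set equal: 3q = 1(1−q) → q = 1/4.

1/4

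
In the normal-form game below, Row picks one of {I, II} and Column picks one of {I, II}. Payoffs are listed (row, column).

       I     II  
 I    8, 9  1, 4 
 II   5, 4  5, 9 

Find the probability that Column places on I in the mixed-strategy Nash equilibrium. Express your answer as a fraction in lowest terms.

4/7

Column's mix q on I must make Row indifferent between I and II.
Row's payoff from I: 8q + 1(1−q). From II: 5q + 5(1−q).
Set equal: 3q = 4(1−q) → q = 4/7.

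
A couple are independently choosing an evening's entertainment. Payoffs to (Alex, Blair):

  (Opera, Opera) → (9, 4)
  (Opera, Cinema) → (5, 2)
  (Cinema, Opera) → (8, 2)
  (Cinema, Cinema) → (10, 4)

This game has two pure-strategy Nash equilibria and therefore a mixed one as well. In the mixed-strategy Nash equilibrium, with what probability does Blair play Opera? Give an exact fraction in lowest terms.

5/6

Blair's mix q on Opera must make Alex indifferent between Opera and Cinema.
Alex's payoff from Opera: 9q + 5(1−q). From Cinema: 8q + 10(1−q).
Set equal: 1q = 5(1−q) → q = 5/6.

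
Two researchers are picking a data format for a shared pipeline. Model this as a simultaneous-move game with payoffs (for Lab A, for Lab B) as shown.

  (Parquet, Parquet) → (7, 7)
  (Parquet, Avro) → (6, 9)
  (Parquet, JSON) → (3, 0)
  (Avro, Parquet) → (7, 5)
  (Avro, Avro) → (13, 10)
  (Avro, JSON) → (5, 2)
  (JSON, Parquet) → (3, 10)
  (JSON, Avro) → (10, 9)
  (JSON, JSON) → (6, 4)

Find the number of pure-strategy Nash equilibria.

Both Avro: Lab A gets 13 (best alternative 10); Lab B gets 10 (best alternative 5). Neither deviates — NE.
Both Parquet is not a NE: Lab B would switch to Avro (9 > 7).
No other cell survives both best-response checks, so there is 1 pure NE.

1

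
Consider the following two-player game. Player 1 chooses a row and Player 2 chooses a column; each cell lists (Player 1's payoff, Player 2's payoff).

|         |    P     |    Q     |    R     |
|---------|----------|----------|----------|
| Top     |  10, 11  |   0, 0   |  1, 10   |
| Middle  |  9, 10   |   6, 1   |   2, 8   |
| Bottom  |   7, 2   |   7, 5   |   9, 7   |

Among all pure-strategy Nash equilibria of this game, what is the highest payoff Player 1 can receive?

10

(Top, P) is a pure NE (Player 1: 10 ≥ 9; Player 2: 11 ≥ 10). Player 1 gets 10.
(Bottom, R) is a pure NE (Player 1: 9 ≥ 2; Player 2: 7 ≥ 5). Player 1 gets 9.
Every other cell has a profitable deviation for at least one player. Highest of {10, 9} is 10.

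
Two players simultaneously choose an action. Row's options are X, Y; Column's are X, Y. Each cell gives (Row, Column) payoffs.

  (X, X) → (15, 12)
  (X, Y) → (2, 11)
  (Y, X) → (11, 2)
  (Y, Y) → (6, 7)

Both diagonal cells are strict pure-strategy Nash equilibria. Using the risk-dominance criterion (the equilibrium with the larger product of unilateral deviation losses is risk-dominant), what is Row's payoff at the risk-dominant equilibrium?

6

At both X: Row loses 15 − 11 = 4 by deviating; Column loses 12 − 11 = 1. Product = 4·1 = 4.
At both Y: Row loses 6 − 2 = 4 by deviating; Column loses 7 − 2 = 5. Product = 4·5 = 20.
20 > 4, so both Y is risk-dominant. Row's payoff there is 6.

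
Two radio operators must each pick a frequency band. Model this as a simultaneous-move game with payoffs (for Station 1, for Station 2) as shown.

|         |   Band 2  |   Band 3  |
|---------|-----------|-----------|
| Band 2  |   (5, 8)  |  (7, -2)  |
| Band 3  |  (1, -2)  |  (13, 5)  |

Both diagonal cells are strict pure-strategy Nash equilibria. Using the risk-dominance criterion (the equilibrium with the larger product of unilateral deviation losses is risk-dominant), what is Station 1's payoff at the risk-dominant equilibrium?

At both Band 2: Station 1 loses 5 − 1 = 4 by deviating; Station 2 loses 8 − (-2) = 10. Product = 4·10 = 40.
At both Band 3: Station 1 loses 13 − 7 = 6 by deviating; Station 2 loses 5 − (-2) = 7. Product = 6·7 = 42.
42 > 40, so both Band 3 is risk-dominant. Station 1's payoff there is 13.

13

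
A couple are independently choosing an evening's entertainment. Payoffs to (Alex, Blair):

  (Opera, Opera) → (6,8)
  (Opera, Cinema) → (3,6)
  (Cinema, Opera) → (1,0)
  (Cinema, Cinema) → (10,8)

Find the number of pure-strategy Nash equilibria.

2

Both Opera: Alex gets 6 (best alternative 1); Blair gets 8 (best alternative 6). Neither deviates — NE.
Both Cinema: Alex gets 10 (best alternative 3); Blair gets 8 (best alternative 0). Neither deviates — NE.
(Opera, Cinema) is not a NE: Alex would switch to Cinema (10 > 3).
No other cell survives both best-response checks, so there are 2 pure NE.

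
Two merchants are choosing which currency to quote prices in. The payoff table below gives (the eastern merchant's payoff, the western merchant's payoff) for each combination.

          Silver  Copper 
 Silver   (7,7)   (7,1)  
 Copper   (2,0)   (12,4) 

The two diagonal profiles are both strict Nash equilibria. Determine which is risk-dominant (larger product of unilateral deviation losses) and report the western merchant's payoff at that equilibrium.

7

At both Silver: the eastern merchant loses 7 − 2 = 5 by deviating; the western merchant loses 7 − 1 = 6. Product = 5·6 = 30.
At both Copper: the eastern merchant loses 12 − 7 = 5 by deviating; the western merchant loses 4 − 0 = 4. Product = 5·4 = 20.
30 > 20, so both Silver is risk-dominant. The western merchant's payoff there is 7.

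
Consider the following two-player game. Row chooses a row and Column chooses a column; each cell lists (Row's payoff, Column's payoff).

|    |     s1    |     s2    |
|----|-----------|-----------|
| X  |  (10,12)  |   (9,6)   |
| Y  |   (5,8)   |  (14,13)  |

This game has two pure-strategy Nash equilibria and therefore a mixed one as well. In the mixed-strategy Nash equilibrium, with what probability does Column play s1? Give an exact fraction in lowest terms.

1/2

Column's mix q on s1 must make Row indifferent between X and Y.
Row's payoff from X: 10q + 9(1−q). From Y: 5q + 14(1−q).
Set equal: 5q = 5(1−q) → q = 5/10 = 1/2.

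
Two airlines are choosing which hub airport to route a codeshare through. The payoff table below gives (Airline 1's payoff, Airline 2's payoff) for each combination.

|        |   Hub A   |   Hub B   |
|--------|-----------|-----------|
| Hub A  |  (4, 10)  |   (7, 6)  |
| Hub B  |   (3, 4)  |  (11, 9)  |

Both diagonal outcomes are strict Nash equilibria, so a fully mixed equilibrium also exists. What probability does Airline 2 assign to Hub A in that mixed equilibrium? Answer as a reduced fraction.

4/5

Airline 2's mix q on Hub A must make Airline 1 indifferent between Hub A and Hub B.
Airline 1's payoff from Hub A: 4q + 7(1−q). From Hub B: 3q + 11(1−q).
Set equal: 1q = 4(1−q) → q = 4/5.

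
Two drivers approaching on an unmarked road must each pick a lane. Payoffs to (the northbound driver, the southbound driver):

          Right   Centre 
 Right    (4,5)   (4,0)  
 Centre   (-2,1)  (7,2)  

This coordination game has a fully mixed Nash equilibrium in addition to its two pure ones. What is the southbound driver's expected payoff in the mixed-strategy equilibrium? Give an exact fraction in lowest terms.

5/3

The northbound driver mixes with probability p on Right, chosen so the southbound driver is indifferent: 5p + 1(1−p) = 0p + 2(1−p) gives p = 1/6.
The southbound driver's expected payoff is 5·1/6 + 1·5/6 = 5/3.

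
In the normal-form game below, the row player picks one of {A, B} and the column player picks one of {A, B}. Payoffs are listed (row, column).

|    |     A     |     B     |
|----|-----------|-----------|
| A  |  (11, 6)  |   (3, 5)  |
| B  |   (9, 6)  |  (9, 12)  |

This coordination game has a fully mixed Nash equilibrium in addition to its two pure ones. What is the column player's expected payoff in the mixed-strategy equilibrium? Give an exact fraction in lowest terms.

The row player mixes with probability p on A, chosen so the column player is indifferent: 6p + 6(1−p) = 5p + 12(1−p) gives p = 6/7.
The column player's expected payoff is 6·6/7 + 6·1/7 = 6.

6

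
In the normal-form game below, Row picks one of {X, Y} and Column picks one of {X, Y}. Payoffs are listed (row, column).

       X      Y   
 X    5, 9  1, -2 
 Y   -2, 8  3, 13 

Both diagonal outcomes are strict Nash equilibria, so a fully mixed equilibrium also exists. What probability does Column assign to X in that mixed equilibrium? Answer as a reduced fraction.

Column's mix q on X must make Row indifferent between X and Y.
Row's payoff from X: 5q + 1(1−q). From Y: (-2)q + 3(1−q).
Set equal: 7q = 2(1−q) → q = 2/9.

2/9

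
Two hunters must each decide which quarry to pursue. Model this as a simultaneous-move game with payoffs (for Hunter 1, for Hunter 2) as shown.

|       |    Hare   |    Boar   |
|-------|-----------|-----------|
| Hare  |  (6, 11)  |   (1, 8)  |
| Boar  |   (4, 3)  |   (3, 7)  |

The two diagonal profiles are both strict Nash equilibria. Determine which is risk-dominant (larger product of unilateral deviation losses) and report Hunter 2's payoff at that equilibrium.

At both Hare: Hunter 1 loses 6 − 4 = 2 by deviating; Hunter 2 loses 11 − 8 = 3. Product = 2·3 = 6.
At both Boar: Hunter 1 loses 3 − 1 = 2 by deviating; Hunter 2 loses 7 − 3 = 4. Product = 2·4 = 8.
8 > 6, so both Boar is risk-dominant. Hunter 2's payoff there is 7.

7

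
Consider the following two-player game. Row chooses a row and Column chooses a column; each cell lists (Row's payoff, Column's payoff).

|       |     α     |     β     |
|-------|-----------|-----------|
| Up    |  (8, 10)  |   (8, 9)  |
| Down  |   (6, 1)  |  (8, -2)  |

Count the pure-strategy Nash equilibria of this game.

1

(Up, α): Row gets 8 (best alternative 6); Column gets 10 (best alternative 9). Neither deviates — NE.
(Down, β) is not a NE: Column would switch to α (1 > -2).
No other cell survives both best-response checks, so there is 1 pure NE.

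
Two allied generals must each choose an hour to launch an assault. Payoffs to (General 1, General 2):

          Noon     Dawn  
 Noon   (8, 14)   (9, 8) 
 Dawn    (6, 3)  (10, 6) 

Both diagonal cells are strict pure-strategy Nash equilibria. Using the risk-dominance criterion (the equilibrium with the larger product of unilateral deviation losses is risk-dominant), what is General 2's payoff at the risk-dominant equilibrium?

14

At both Noon: General 1 loses 8 − 6 = 2 by deviating; General 2 loses 14 − 8 = 6. Product = 2·6 = 12.
At both Dawn: General 1 loses 10 − 9 = 1 by deviating; General 2 loses 6 − 3 = 3. Product = 1·3 = 3.
12 > 3, so both Noon is risk-dominant. General 2's payoff there is 14.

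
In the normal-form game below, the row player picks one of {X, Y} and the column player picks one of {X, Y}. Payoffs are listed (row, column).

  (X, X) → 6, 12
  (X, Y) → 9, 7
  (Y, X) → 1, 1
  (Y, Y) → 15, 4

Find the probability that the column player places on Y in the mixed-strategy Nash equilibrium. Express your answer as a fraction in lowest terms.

The column player's mix q on X must make the row player indifferent between X and Y.
The row player's payoff from X: 6q + 9(1−q). From Y: 1q + 15(1−q).
Set equal: 5q = 6(1−q) → q = 6/11.
Probability on Y is 1 − 6/11 = 5/11.

5/11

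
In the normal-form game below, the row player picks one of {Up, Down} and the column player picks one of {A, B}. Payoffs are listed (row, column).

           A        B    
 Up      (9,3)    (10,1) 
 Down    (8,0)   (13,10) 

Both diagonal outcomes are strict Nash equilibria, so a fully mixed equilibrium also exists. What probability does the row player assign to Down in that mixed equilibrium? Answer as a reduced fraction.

1/6

The row player's mix p on Up must make the column player indifferent between A and B.
The column player's payoff from A: 3p + 0(1−p). From B: 1p + 10(1−p).
Set equal: 2p = 10(1−p) → p = 10/12 = 5/6.
Probability on Down is 1 − 5/6 = 1/6.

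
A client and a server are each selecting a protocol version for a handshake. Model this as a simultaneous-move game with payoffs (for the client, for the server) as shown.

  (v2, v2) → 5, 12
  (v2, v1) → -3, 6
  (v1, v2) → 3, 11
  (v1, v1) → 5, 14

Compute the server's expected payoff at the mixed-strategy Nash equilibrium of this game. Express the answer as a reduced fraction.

The client mixes with probability p on v2, chosen so the server is indifferent: 12p + 11(1−p) = 6p + 14(1−p) gives p = 1/3.
The server's expected payoff is 12·1/3 + 11·2/3 = 34/3.

34/3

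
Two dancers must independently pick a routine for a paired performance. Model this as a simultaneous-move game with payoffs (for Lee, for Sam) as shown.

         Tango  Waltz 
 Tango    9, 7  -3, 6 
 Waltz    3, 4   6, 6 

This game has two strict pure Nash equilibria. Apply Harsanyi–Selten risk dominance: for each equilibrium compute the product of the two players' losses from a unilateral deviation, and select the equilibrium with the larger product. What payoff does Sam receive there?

At both Tango: Lee loses 9 − 3 = 6 by deviating; Sam loses 7 − 6 = 1. Product = 6·1 = 6.
At both Waltz: Lee loses 6 − (-3) = 9 by deviating; Sam loses 6 − 4 = 2. Product = 9·2 = 18.
18 > 6, so both Waltz is risk-dominant. Sam's payoff there is 6.

6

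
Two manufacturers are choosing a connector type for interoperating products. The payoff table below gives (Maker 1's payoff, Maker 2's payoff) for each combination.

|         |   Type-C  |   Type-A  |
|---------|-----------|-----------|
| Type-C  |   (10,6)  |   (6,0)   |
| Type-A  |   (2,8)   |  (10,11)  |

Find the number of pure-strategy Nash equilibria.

Both Type-C: Maker 1 gets 10 (best alternative 2); Maker 2 gets 6 (best alternative 0). Neither deviates — NE.
Both Type-A: Maker 1 gets 10 (best alternative 6); Maker 2 gets 11 (best alternative 8). Neither deviates — NE.
(Type-C, Type-A) is not a NE: Maker 1 would switch to Type-A (10 > 6).
No other cell survives both best-response checks, so there are 2 pure NE.

2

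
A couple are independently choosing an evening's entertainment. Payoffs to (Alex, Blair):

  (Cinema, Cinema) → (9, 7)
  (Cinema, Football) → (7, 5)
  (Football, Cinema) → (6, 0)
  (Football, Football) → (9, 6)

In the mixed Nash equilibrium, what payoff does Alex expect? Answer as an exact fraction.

Blair mixes with probability q on Cinema, chosen so Alex is indifferent: 9q + 7(1−q) = 6q + 9(1−q) gives q = 2/5.
Alex's expected payoff (from either row, since indifferent) is 9·2/5 + 7·3/5 = 39/5.

39/5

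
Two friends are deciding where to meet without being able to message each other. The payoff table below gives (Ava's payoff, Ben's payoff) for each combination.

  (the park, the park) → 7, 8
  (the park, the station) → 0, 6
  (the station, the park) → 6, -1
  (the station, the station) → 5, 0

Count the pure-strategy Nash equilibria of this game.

Both the park: Ava gets 7 (best alternative 6); Ben gets 8 (best alternative 6). Neither deviates — NE.
Both the station: Ava gets 5 (best alternative 0); Ben gets 0 (best alternative -1). Neither deviates — NE.
(the station, the park) is not a NE: Ava would switch to the park (7 > 6).
No other cell survives both best-response checks, so there are 2 pure NE.

2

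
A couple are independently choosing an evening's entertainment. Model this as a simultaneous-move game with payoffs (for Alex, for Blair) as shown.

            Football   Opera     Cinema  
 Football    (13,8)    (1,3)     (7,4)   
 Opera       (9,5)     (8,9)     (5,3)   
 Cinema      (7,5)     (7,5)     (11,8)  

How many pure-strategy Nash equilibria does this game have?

3

Both Football: Alex gets 13 (best alternative 9); Blair gets 8 (best alternative 4). Neither deviates — NE.
Both Opera: Alex gets 8 (best alternative 7); Blair gets 9 (best alternative 5). Neither deviates — NE.
Both Cinema: Alex gets 11 (best alternative 7); Blair gets 8 (best alternative 5). Neither deviates — NE.
(Opera, Football) is not a NE: Alex would switch to Football (13 > 9).
No other cell survives both best-response checks, so there are 3 pure NE.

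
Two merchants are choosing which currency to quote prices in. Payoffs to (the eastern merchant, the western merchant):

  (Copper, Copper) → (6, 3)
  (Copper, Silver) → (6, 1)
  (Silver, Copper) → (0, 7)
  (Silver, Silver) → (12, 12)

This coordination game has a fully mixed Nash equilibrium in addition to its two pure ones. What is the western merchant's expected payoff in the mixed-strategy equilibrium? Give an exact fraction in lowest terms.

The eastern merchant mixes with probability p on Copper, chosen so the western merchant is indifferent: 3p + 7(1−p) = 1p + 12(1−p) gives p = 5/7.
The western merchant's expected payoff is 3·5/7 + 7·2/7 = 29/7.

29/7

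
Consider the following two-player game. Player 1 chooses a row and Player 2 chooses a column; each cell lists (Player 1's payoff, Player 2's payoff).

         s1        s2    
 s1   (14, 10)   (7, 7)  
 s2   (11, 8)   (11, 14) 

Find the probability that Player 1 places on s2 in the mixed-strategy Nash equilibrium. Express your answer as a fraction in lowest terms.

1/3

Player 1's mix p on s1 must make Player 2 indifferent between s1 and s2.
Player 2's payoff from s1: 10p + 8(1−p). From s2: 7p + 14(1−p).
Set equal: 3p = 6(1−p) → p = 6/9 = 2/3.
Probability on s2 is 1 − 2/3 = 1/3.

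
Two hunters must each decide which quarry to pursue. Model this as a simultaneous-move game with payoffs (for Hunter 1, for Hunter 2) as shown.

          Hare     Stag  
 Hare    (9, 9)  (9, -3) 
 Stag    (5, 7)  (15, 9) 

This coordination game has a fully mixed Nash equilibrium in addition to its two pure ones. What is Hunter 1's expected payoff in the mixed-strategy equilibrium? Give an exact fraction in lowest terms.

9

Hunter 2 mixes with probability q on Hare, chosen so Hunter 1 is indifferent: 9q + 9(1−q) = 5q + 15(1−q) gives q = 3/5.
Hunter 1's expected payoff (from either row, since indifferent) is 9·3/5 + 9·2/5 = 9.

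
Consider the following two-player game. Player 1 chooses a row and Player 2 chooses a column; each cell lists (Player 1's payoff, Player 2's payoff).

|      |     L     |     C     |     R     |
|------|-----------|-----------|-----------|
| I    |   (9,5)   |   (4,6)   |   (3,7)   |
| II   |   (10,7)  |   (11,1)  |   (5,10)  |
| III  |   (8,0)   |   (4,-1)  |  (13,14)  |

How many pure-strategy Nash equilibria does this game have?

1

(III, R): Player 1 gets 13 (best alternative 5); Player 2 gets 14 (best alternative 0). Neither deviates — NE.
(II, C) is not a NE: Player 2 would switch to R (10 > 1).
No other cell survives both best-response checks, so there is 1 pure NE.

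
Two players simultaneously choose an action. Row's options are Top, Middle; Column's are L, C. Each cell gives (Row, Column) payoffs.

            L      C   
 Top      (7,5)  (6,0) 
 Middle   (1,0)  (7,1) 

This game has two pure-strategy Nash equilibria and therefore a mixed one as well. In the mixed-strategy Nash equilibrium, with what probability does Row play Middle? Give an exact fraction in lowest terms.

Row's mix p on Top must make Column indifferent between L and C.
Column's payoff from L: 5p + 0(1−p). From C: 0p + 1(1−p).
Set equal: 5p = 1(1−p) → p = 1/6.
Probability on Middle is 1 − 1/6 = 5/6.

5/6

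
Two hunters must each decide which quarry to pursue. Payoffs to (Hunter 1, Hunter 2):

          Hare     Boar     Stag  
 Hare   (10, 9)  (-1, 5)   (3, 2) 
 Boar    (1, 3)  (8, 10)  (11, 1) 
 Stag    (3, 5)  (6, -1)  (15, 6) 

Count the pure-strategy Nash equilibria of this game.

3

Both Hare: Hunter 1 gets 10 (best alternative 3); Hunter 2 gets 9 (best alternative 5). Neither deviates — NE.
Both Boar: Hunter 1 gets 8 (best alternative 6); Hunter 2 gets 10 (best alternative 3). Neither deviates — NE.
Both Stag: Hunter 1 gets 15 (best alternative 11); Hunter 2 gets 6 (best alternative 5). Neither deviates — NE.
(Boar, Hare) is not a NE: Hunter 1 would switch to Hare (10 > 1).
No other cell survives both best-response checks, so there are 3 pure NE.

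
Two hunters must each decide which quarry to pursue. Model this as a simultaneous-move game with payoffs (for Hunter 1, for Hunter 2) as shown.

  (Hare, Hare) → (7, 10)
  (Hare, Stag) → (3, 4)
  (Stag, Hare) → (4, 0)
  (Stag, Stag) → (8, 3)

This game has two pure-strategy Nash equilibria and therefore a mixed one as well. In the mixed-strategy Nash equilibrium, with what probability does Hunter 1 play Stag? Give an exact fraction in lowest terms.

2/3

Hunter 1's mix p on Hare must make Hunter 2 indifferent between Hare and Stag.
Hunter 2's payoff from Hare: 10p + 0(1−p). From Stag: 4p + 3(1−p).
Set equal: 6p = 3(1−p) → p = 3/9 = 1/3.
Probability on Stag is 1 − 1/3 = 2/3.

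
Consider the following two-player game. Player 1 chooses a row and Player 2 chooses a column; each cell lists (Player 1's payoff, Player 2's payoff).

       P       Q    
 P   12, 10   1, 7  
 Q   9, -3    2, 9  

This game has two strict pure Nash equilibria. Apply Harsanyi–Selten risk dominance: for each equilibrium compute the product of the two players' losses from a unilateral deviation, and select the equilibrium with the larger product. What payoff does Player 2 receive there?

9

At both P: Player 1 loses 12 − 9 = 3 by deviating; Player 2 loses 10 − 7 = 3. Product = 3·3 = 9.
At both Q: Player 1 loses 2 − 1 = 1 by deviating; Player 2 loses 9 − (-3) = 12. Product = 1·12 = 12.
12 > 9, so both Q is risk-dominant. Player 2's payoff there is 9.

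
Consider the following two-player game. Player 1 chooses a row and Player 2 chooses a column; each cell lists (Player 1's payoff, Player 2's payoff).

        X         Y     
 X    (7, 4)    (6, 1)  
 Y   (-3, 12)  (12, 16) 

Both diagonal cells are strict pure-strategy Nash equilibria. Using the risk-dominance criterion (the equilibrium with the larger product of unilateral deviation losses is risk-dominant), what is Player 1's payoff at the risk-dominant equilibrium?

At both X: Player 1 loses 7 − (-3) = 10 by deviating; Player 2 loses 4 − 1 = 3. Product = 10·3 = 30.
At both Y: Player 1 loses 12 − 6 = 6 by deviating; Player 2 loses 16 − 12 = 4. Product = 6·4 = 24.
30 > 24, so both X is risk-dominant. Player 1's payoff there is 7.

7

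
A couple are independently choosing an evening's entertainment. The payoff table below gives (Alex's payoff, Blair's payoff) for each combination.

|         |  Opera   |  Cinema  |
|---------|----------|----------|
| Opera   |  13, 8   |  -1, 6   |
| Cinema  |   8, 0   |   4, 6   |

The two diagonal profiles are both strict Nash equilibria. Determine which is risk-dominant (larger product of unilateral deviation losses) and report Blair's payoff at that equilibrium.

6

At both Opera: Alex loses 13 − 8 = 5 by deviating; Blair loses 8 − 6 = 2. Product = 5·2 = 10.
At both Cinema: Alex loses 4 − (-1) = 5 by deviating; Blair loses 6 − 0 = 6. Product = 5·6 = 30.
30 > 10, so both Cinema is risk-dominant. Blair's payoff there is 6.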